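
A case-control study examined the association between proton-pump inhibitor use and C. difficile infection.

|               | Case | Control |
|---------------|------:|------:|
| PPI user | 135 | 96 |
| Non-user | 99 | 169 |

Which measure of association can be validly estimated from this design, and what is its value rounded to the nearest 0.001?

2.401

Cells: a = 135, b = 96, c = 99, d = 169.
This is a case-control study: participants were sampled on outcome status, so risks in the source population cannot be estimated directly — relative risk is not valid here. The odds ratio is the appropriate measure.
OR = (a·d)/(b·c) = (135 × 169) / (96 × 99) = 22815 / 9504 = 2.40057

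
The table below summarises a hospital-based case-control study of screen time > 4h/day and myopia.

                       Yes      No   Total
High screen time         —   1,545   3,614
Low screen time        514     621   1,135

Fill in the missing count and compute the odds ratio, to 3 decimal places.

1.618

The missing cell is in the exposed row: 3614 − 1545 = 2069.
So a = 2069, b = 1545, c = 514, d = 621.
OR = (a·d)/(b·c) = (2069 × 621) / (1545 × 514) = 1284849 / 794130 = 1.61793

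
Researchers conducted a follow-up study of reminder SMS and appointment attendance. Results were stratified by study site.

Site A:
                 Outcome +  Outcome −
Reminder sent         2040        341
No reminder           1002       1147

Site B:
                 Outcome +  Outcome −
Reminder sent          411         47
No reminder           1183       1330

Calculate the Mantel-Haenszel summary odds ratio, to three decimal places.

OR_MH = Σ(aᵢdᵢ/nᵢ) / Σ(bᵢcᵢ/nᵢ), where nᵢ is the stratum total.
Stratum 1 (Site A): n = 4530; a·d/n = 2040·1147/4530 = 516.5298; b·c/n = 341·1002/4530 = 75.4265
Stratum 2 (Site B): n = 2971; a·d/n = 411·1330/2971 = 183.9886; b·c/n = 47·1183/2971 = 18.7146
OR_MH = (516.5298 + 183.9886) / (75.4265 + 18.7146) = 700.5184 / 94.1411 = 7.44116

7.441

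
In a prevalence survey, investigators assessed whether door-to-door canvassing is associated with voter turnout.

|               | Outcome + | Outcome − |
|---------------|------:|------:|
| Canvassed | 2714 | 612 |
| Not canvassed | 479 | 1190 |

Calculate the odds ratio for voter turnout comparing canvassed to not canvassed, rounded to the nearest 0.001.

11.017

Cells: a = 2714, b = 612, c = 479, d = 1190.
OR = (a·d)/(b·c) = (2714 × 1190) / (612 × 479) = 3229660 / 293148 = 11.01717
The odds of voter turnout are about 11.02 times as high in the canvassed group.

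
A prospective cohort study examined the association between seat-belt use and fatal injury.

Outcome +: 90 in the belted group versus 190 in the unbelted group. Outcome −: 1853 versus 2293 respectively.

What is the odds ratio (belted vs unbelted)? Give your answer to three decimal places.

From the description: a = 90, b = 1853, c = 190, d = 2293.
OR = (a·d)/(b·c) = (90 × 2293) / (1853 × 190) = 206370 / 352070 = 0.58616
Exposure is associated with lower odds of fatal injury (OR = 0.59 < 1).

0.586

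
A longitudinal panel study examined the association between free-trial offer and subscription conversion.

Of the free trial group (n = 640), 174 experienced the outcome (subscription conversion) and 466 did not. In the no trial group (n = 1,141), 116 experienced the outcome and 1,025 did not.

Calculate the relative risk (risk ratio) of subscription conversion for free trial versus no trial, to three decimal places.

From the description: a = 174, b = 466, c = 116, d = 1025.
Risk in exposed = 174/640 = 0.27187; risk in unexposed = 116/1141 = 0.10167.
RR = 0.27187 / 0.10167 = 2.67422
The risk among the exposed is 2.67 times that among the unexposed.

2.674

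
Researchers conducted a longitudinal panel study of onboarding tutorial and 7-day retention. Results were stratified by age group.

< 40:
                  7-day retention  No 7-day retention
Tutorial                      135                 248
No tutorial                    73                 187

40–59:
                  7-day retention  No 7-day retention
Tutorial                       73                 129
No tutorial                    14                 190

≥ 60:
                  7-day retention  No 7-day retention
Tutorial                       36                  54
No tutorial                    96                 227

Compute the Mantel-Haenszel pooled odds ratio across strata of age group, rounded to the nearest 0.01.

OR_MH = Σ(aᵢdᵢ/nᵢ) / Σ(bᵢcᵢ/nᵢ), where nᵢ is the stratum total.
Stratum 1 (< 40): n = 643; a·d/n = 135·187/643 = 39.2613; b·c/n = 248·73/643 = 28.1555
Stratum 2 (40–59): n = 406; a·d/n = 73·190/406 = 34.1626; b·c/n = 129·14/406 = 4.4483
Stratum 3 (≥ 60): n = 413; a·d/n = 36·227/413 = 19.7869; b·c/n = 54·96/413 = 12.5521
OR_MH = (39.2613 + 34.1626 + 19.7869) / (28.1555 + 4.4483 + 12.5521) = 93.2108 / 45.1559 = 2.06420

2.06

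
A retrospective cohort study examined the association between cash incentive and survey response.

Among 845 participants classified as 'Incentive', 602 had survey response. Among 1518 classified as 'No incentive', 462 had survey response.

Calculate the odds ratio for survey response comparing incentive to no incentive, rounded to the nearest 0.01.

From the description: a = 602, b = 243, c = 462, d = 1056.
OR = (a·d)/(b·c) = (602 × 1056) / (243 × 462) = 635712 / 112266 = 5.66255
The odds of survey response are about 5.66 times as high in the incentive group.

5.66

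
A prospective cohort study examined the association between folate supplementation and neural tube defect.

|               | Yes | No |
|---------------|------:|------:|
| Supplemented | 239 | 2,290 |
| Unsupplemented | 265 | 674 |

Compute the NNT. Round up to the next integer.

Risk in treated group = 239/2529 = 0.09450; risk in control = 265/939 = 0.28222.
Absolute risk reduction = 0.28222 − 0.09450 = 0.18771
NNT = 1 / ARR = 1 / 0.18771 = 5.327 → round up → 6

6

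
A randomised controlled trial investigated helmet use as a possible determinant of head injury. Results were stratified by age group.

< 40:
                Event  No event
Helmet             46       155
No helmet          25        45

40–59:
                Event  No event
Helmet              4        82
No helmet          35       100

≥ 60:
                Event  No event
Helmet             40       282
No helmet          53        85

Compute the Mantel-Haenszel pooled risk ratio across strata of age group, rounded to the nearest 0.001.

RR_MH = Σ(aᵢ·n₀ᵢ/nᵢ) / Σ(cᵢ·n₁ᵢ/nᵢ), with n₁ᵢ = aᵢ+bᵢ (exposed), n₀ᵢ = cᵢ+dᵢ (unexposed), nᵢ = n₁ᵢ+n₀ᵢ.
Stratum 1 (< 40): n₁ = 201, n₀ = 70, n = 271; a·n₀/n = 46·70/271 = 11.8819; c·n₁/n = 25·201/271 = 18.5424
Stratum 2 (40–59): n₁ = 86, n₀ = 135, n = 221; a·n₀/n = 4·135/221 = 2.4434; c·n₁/n = 35·86/221 = 13.6199
Stratum 3 (≥ 60): n₁ = 322, n₀ = 138, n = 460; a·n₀/n = 40·138/460 = 12.0000; c·n₁/n = 53·322/460 = 37.1000
RR_MH = (11.8819 + 2.4434 + 12.0000) / (18.5424 + 13.6199 + 37.1000) = 26.3254 / 69.2623 = 0.38008

0.380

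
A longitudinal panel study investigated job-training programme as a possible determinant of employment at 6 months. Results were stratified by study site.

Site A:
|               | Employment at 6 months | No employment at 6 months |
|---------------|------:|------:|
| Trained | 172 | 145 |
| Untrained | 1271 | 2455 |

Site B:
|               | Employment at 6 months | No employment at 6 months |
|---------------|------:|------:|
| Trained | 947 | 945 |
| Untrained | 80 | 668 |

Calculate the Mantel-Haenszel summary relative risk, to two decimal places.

RR_MH = Σ(aᵢ·n₀ᵢ/nᵢ) / Σ(cᵢ·n₁ᵢ/nᵢ), with n₁ᵢ = aᵢ+bᵢ (exposed), n₀ᵢ = cᵢ+dᵢ (unexposed), nᵢ = n₁ᵢ+n₀ᵢ.
Stratum 1 (Site A): n₁ = 317, n₀ = 3726, n = 4043; a·n₀/n = 172·3726/4043 = 158.5140; c·n₁/n = 1271·317/4043 = 99.6555
Stratum 2 (Site B): n₁ = 1892, n₀ = 748, n = 2640; a·n₀/n = 947·748/2640 = 268.3167; c·n₁/n = 80·1892/2640 = 57.3333
RR_MH = (158.5140 + 268.3167) / (99.6555 + 57.3333) = 426.8306 / 156.9888 = 2.71886

2.72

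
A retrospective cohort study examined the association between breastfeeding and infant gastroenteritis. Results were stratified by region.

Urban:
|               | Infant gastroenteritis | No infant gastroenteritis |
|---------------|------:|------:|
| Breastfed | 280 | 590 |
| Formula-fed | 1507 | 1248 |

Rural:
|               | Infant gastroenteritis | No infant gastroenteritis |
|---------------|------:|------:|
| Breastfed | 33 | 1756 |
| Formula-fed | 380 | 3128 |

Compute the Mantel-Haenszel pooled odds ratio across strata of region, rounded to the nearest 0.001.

OR_MH = Σ(aᵢdᵢ/nᵢ) / Σ(bᵢcᵢ/nᵢ), where nᵢ is the stratum total.
Stratum 1 (Urban): n = 3625; a·d/n = 280·1248/3625 = 96.3972; b·c/n = 590·1507/3625 = 245.2772
Stratum 2 (Rural): n = 5297; a·d/n = 33·3128/5297 = 19.4873; b·c/n = 1756·380/5297 = 125.9732
OR_MH = (96.3972 + 19.4873) / (245.2772 + 125.9732) = 115.8845 / 371.2504 = 0.31215

0.312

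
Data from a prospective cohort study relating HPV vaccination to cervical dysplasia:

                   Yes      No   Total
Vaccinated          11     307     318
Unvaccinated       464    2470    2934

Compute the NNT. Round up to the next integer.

Risk in treated group = 11/318 = 0.03459; risk in control = 464/2934 = 0.15815.
Absolute risk reduction = 0.15815 − 0.03459 = 0.12355
NNT = 1 / ARR = 1 / 0.12355 = 8.094 → round up → 9

9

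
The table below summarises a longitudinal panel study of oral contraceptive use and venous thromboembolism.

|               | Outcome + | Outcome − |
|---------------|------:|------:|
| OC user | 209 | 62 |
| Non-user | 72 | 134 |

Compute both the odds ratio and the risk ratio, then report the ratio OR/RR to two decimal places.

2.84

Cells: a = 209, b = 62, c = 72, d = 134.
OR = (209·134)/(62·72) = 28006/4464 = 6.27375
Risk in exposed = 209/271 = 0.77122; risk in unexposed = 72/206 = 0.34951; RR = 2.20654
OR/RR = 6.27375 / 2.20654 = 2.84325
The outcome is not rare, so the OR lies further from 1 than the RR.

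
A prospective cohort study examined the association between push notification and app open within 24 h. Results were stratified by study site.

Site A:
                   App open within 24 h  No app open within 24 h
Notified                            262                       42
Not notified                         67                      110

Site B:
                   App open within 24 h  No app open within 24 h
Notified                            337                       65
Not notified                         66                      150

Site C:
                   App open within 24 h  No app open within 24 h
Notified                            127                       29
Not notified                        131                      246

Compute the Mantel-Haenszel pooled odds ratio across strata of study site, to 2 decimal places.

OR_MH = Σ(aᵢdᵢ/nᵢ) / Σ(bᵢcᵢ/nᵢ), where nᵢ is the stratum total.
Stratum 1 (Site A): n = 481; a·d/n = 262·110/481 = 59.9168; b·c/n = 42·67/481 = 5.8503
Stratum 2 (Site B): n = 618; a·d/n = 337·150/618 = 81.7961; b·c/n = 65·66/618 = 6.9417
Stratum 3 (Site C): n = 533; a·d/n = 127·246/533 = 58.6154; b·c/n = 29·131/533 = 7.1276
OR_MH = (59.9168 + 81.7961 + 58.6154) / (5.8503 + 6.9417 + 7.1276) = 200.3283 / 19.9196 = 10.05683

10.06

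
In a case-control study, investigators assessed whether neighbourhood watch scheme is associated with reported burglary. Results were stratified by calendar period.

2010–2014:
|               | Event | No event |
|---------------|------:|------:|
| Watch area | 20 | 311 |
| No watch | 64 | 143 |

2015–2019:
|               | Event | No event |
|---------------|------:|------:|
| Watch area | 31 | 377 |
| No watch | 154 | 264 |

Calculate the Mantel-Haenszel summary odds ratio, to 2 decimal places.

OR_MH = Σ(aᵢdᵢ/nᵢ) / Σ(bᵢcᵢ/nᵢ), where nᵢ is the stratum total.
Stratum 1 (2010–2014): n = 538; a·d/n = 20·143/538 = 5.3160; b·c/n = 311·64/538 = 36.9963
Stratum 2 (2015–2019): n = 826; a·d/n = 31·264/826 = 9.9080; b·c/n = 377·154/826 = 70.2881
OR_MH = (5.3160 + 9.9080) / (36.9963 + 70.2881) = 15.2240 / 107.2844 = 0.14190

0.14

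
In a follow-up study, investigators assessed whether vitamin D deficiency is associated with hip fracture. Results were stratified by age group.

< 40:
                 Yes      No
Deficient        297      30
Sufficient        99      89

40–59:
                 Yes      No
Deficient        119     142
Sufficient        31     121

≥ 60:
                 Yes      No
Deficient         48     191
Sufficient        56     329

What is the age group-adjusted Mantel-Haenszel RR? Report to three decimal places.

RR_MH = Σ(aᵢ·n₀ᵢ/nᵢ) / Σ(cᵢ·n₁ᵢ/nᵢ), with n₁ᵢ = aᵢ+bᵢ (exposed), n₀ᵢ = cᵢ+dᵢ (unexposed), nᵢ = n₁ᵢ+n₀ᵢ.
Stratum 1 (< 40): n₁ = 327, n₀ = 188, n = 515; a·n₀/n = 297·188/515 = 108.4194; c·n₁/n = 99·327/515 = 62.8602
Stratum 2 (40–59): n₁ = 261, n₀ = 152, n = 413; a·n₀/n = 119·152/413 = 43.7966; c·n₁/n = 31·261/413 = 19.5908
Stratum 3 (≥ 60): n₁ = 239, n₀ = 385, n = 624; a·n₀/n = 48·385/624 = 29.6154; c·n₁/n = 56·239/624 = 21.4487
RR_MH = (108.4194 + 43.7966 + 29.6154) / (62.8602 + 19.5908 + 21.4487) = 181.8314 / 103.8997 = 1.75007

1.750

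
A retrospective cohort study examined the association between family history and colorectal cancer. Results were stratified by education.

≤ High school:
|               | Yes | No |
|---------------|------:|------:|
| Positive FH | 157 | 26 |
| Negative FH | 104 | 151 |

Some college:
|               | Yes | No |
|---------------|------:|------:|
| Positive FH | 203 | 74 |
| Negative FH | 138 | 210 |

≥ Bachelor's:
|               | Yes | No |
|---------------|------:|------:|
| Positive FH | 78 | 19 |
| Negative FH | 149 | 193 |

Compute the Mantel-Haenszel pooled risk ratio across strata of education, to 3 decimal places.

1.928

RR_MH = Σ(aᵢ·n₀ᵢ/nᵢ) / Σ(cᵢ·n₁ᵢ/nᵢ), with n₁ᵢ = aᵢ+bᵢ (exposed), n₀ᵢ = cᵢ+dᵢ (unexposed), nᵢ = n₁ᵢ+n₀ᵢ.
Stratum 1 (≤ High school): n₁ = 183, n₀ = 255, n = 438; a·n₀/n = 157·255/438 = 91.4041; c·n₁/n = 104·183/438 = 43.4521
Stratum 2 (Some college): n₁ = 277, n₀ = 348, n = 625; a·n₀/n = 203·348/625 = 113.0304; c·n₁/n = 138·277/625 = 61.1616
Stratum 3 (≥ Bachelor's): n₁ = 97, n₀ = 342, n = 439; a·n₀/n = 78·342/439 = 60.7654; c·n₁/n = 149·97/439 = 32.9226
RR_MH = (91.4041 + 113.0304 + 60.7654) / (43.4521 + 61.1616 + 32.9226) = 265.1999 / 137.5362 = 1.92822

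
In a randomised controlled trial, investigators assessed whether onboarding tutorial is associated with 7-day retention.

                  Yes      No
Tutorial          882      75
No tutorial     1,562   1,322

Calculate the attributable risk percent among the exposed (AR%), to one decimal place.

41.2

Cells: a = 882, b = 75, c = 1562, d = 1322.
Risk in exposed = 882/957 = 0.92163; risk in unexposed = 1562/2884 = 0.54161.
RR = 0.92163/0.54161 = 1.70165
AR% = (RR − 1)/RR × 100 = (1.70165 − 1)/1.70165 × 100 = 41.2336%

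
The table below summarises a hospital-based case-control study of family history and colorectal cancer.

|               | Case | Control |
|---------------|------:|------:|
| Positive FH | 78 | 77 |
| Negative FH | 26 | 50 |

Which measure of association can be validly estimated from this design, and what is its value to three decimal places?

1.948

Cells: a = 78, b = 77, c = 26, d = 50.
This is a hospital-based case-control study: participants were sampled on outcome status, so risks in the source population cannot be estimated directly — relative risk is not valid here. The odds ratio is the appropriate measure.
OR = (a·d)/(b·c) = (78 × 50) / (77 × 26) = 3900 / 2002 = 1.94805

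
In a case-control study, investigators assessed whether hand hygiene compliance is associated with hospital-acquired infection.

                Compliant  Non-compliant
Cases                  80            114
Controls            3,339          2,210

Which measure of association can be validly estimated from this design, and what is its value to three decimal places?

Reading the table with exposure as columns: a = 80 (Compliant, case), b = 3339 (Compliant, non-case), c = 114 (Non-compliant, case), d = 2210.
This is a case-control study: participants were sampled on outcome status, so risks in the source population cannot be estimated directly — relative risk is not valid here. The odds ratio is the appropriate measure.
OR = (a·d)/(b·c) = (80 × 2210) / (3339 × 114) = 176800 / 380646 = 0.46447

0.464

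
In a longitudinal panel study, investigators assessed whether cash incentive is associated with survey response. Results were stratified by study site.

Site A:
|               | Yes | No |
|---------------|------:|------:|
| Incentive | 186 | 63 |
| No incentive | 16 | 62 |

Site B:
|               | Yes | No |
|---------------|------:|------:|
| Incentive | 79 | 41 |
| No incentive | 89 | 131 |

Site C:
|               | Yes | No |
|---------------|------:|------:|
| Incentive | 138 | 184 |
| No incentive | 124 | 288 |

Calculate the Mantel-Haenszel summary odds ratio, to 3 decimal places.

2.669

OR_MH = Σ(aᵢdᵢ/nᵢ) / Σ(bᵢcᵢ/nᵢ), where nᵢ is the stratum total.
Stratum 1 (Site A): n = 327; a·d/n = 186·62/327 = 35.2661; b·c/n = 63·16/327 = 3.0826
Stratum 2 (Site B): n = 340; a·d/n = 79·131/340 = 30.4382; b·c/n = 41·89/340 = 10.7324
Stratum 3 (Site C): n = 734; a·d/n = 138·288/734 = 54.1471; b·c/n = 184·124/734 = 31.0845
OR_MH = (35.2661 + 30.4382 + 54.1471) / (3.0826 + 10.7324 + 31.0845) = 119.8514 / 44.8994 = 2.66933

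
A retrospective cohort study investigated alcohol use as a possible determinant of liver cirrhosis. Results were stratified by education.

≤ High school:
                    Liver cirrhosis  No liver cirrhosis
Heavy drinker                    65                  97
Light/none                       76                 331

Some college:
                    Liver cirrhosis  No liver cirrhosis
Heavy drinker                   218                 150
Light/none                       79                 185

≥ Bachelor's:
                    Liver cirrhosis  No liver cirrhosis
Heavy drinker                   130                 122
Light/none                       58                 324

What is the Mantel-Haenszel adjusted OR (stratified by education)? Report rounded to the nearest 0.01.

OR_MH = Σ(aᵢdᵢ/nᵢ) / Σ(bᵢcᵢ/nᵢ), where nᵢ is the stratum total.
Stratum 1 (≤ High school): n = 569; a·d/n = 65·331/569 = 37.8120; b·c/n = 97·76/569 = 12.9561
Stratum 2 (Some college): n = 632; a·d/n = 218·185/632 = 63.8133; b·c/n = 150·79/632 = 18.7500
Stratum 3 (≥ Bachelor's): n = 634; a·d/n = 130·324/634 = 66.4353; b·c/n = 122·58/634 = 11.1609
OR_MH = (37.8120 + 63.8133 + 66.4353) / (12.9561 + 18.7500 + 11.1609) = 168.0606 / 42.8669 = 3.92052

3.92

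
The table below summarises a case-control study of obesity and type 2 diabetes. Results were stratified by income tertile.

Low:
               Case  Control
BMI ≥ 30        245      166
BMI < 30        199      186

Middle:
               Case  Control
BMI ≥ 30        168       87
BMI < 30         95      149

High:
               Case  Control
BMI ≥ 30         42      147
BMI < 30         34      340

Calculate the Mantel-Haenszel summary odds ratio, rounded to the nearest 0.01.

1.98

OR_MH = Σ(aᵢdᵢ/nᵢ) / Σ(bᵢcᵢ/nᵢ), where nᵢ is the stratum total.
Stratum 1 (Low): n = 796; a·d/n = 245·186/796 = 57.2487; b·c/n = 166·199/796 = 41.5000
Stratum 2 (Middle): n = 499; a·d/n = 168·149/499 = 50.1643; b·c/n = 87·95/499 = 16.5631
Stratum 3 (High): n = 563; a·d/n = 42·340/563 = 25.3641; b·c/n = 147·34/563 = 8.8774
OR_MH = (57.2487 + 50.1643 + 25.3641) / (41.5000 + 16.5631 + 8.8774) = 132.7772 / 66.9406 = 1.98351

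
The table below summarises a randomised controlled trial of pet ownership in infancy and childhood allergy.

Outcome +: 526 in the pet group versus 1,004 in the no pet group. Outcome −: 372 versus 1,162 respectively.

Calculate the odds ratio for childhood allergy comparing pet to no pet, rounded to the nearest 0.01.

1.64

From the description: a = 526, b = 372, c = 1004, d = 1162.
OR = (a·d)/(b·c) = (526 × 1162) / (372 × 1004) = 611212 / 373488 = 1.63650
The odds of childhood allergy are about 1.64 times as high in the pet group.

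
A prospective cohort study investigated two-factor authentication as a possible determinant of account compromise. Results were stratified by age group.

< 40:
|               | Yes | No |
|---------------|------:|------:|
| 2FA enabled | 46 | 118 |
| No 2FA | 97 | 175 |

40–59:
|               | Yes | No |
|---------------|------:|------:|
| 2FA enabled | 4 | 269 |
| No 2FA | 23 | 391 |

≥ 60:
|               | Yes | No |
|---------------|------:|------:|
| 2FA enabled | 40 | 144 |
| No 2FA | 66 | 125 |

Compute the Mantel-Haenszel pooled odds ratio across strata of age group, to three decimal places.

0.562

OR_MH = Σ(aᵢdᵢ/nᵢ) / Σ(bᵢcᵢ/nᵢ), where nᵢ is the stratum total.
Stratum 1 (< 40): n = 436; a·d/n = 46·175/436 = 18.4633; b·c/n = 118·97/436 = 26.2523
Stratum 2 (40–59): n = 687; a·d/n = 4·391/687 = 2.2766; b·c/n = 269·23/687 = 9.0058
Stratum 3 (≥ 60): n = 375; a·d/n = 40·125/375 = 13.3333; b·c/n = 144·66/375 = 25.3440
OR_MH = (18.4633 + 2.2766 + 13.3333) / (26.2523 + 9.0058 + 25.3440) = 34.0732 / 60.6021 = 0.56224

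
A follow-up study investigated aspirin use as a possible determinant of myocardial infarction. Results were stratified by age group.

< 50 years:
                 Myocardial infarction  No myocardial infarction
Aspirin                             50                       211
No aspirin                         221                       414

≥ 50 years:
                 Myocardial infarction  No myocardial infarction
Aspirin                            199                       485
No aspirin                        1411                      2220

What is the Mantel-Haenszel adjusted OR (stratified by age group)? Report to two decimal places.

OR_MH = Σ(aᵢdᵢ/nᵢ) / Σ(bᵢcᵢ/nᵢ), where nᵢ is the stratum total.
Stratum 1 (< 50 years): n = 896; a·d/n = 50·414/896 = 23.1027; b·c/n = 211·221/896 = 52.0435
Stratum 2 (≥ 50 years): n = 4315; a·d/n = 199·2220/4315 = 102.3824; b·c/n = 485·1411/4315 = 158.5944
OR_MH = (23.1027 + 102.3824) / (52.0435 + 158.5944) = 125.4851 / 210.6380 = 0.59574

0.60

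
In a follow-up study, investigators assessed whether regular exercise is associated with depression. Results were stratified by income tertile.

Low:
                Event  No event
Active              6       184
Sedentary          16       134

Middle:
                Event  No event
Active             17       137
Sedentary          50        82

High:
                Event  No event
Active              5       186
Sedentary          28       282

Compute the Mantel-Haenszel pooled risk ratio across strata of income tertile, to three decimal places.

RR_MH = Σ(aᵢ·n₀ᵢ/nᵢ) / Σ(cᵢ·n₁ᵢ/nᵢ), with n₁ᵢ = aᵢ+bᵢ (exposed), n₀ᵢ = cᵢ+dᵢ (unexposed), nᵢ = n₁ᵢ+n₀ᵢ.
Stratum 1 (Low): n₁ = 190, n₀ = 150, n = 340; a·n₀/n = 6·150/340 = 2.6471; c·n₁/n = 16·190/340 = 8.9412
Stratum 2 (Middle): n₁ = 154, n₀ = 132, n = 286; a·n₀/n = 17·132/286 = 7.8462; c·n₁/n = 50·154/286 = 26.9231
Stratum 3 (High): n₁ = 191, n₀ = 310, n = 501; a·n₀/n = 5·310/501 = 3.0938; c·n₁/n = 28·191/501 = 10.6747
RR_MH = (2.6471 + 7.8462 + 3.0938) / (8.9412 + 26.9231 + 10.6747) = 13.5870 / 46.5389 = 0.29195

0.292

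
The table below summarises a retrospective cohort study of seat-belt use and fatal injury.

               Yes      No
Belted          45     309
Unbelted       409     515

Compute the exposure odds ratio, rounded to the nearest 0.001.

Cells: a = 45, b = 309, c = 409, d = 515.
OR = (a·d)/(b·c) = (45 × 515) / (309 × 409) = 23175 / 126381 = 0.18337
Exposure is associated with lower odds of fatal injury (OR = 0.18 < 1).

0.183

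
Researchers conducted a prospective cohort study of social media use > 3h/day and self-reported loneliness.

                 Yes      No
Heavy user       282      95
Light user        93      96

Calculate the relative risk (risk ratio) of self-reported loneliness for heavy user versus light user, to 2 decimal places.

1.52

Cells: a = 282, b = 95, c = 93, d = 96.
Risk in exposed = 282/377 = 0.74801; risk in unexposed = 93/189 = 0.49206.
RR = 0.74801 / 0.49206 = 1.52015
The risk among the exposed is 1.52 times that among the unexposed.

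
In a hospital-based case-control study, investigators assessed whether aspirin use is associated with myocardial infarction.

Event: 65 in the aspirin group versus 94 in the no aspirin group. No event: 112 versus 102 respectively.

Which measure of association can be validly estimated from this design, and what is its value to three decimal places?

From the description: a = 65, b = 112, c = 94, d = 102.
This is a hospital-based case-control study: participants were sampled on outcome status, so risks in the source population cannot be estimated directly — relative risk is not valid here. The odds ratio is the appropriate measure.
OR = (a·d)/(b·c) = (65 × 102) / (112 × 94) = 6630 / 10528 = 0.62975

0.630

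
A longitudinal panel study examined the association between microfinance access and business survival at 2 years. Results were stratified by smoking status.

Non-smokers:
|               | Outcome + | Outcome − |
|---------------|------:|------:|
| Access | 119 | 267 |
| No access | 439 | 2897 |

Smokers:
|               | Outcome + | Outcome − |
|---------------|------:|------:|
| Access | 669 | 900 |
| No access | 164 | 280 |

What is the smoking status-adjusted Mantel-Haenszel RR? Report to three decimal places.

1.466

RR_MH = Σ(aᵢ·n₀ᵢ/nᵢ) / Σ(cᵢ·n₁ᵢ/nᵢ), with n₁ᵢ = aᵢ+bᵢ (exposed), n₀ᵢ = cᵢ+dᵢ (unexposed), nᵢ = n₁ᵢ+n₀ᵢ.
Stratum 1 (Non-smokers): n₁ = 386, n₀ = 3336, n = 3722; a·n₀/n = 119·3336/3722 = 106.6588; c·n₁/n = 439·386/3722 = 45.5277
Stratum 2 (Smokers): n₁ = 1569, n₀ = 444, n = 2013; a·n₀/n = 669·444/2013 = 147.5589; c·n₁/n = 164·1569/2013 = 127.8271
RR_MH = (106.6588 + 147.5589) / (45.5277 + 127.8271) = 254.2177 / 173.3548 = 1.46646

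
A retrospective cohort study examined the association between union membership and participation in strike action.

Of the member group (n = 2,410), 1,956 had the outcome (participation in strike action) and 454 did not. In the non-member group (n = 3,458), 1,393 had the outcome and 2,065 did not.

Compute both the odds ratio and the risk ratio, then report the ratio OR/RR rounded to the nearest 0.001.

From the description: a = 1956, b = 454, c = 1393, d = 2065.
OR = (1956·2065)/(454·1393) = 4039140/632422 = 6.38678
Risk in exposed = 1956/2410 = 0.81162; risk in unexposed = 1393/3458 = 0.40283; RR = 2.01477
OR/RR = 6.38678 / 2.01477 = 3.16998
The outcome is not rare, so the OR lies further from 1 than the RR.

3.170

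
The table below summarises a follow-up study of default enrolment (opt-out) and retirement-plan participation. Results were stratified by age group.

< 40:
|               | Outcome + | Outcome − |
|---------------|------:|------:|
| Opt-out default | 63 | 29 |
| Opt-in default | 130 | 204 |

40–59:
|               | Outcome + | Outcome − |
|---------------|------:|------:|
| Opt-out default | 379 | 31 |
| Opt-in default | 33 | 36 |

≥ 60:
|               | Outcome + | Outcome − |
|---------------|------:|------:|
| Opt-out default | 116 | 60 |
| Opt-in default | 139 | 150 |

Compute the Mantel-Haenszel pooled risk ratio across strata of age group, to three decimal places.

1.616

RR_MH = Σ(aᵢ·n₀ᵢ/nᵢ) / Σ(cᵢ·n₁ᵢ/nᵢ), with n₁ᵢ = aᵢ+bᵢ (exposed), n₀ᵢ = cᵢ+dᵢ (unexposed), nᵢ = n₁ᵢ+n₀ᵢ.
Stratum 1 (< 40): n₁ = 92, n₀ = 334, n = 426; a·n₀/n = 63·334/426 = 49.3944; c·n₁/n = 130·92/426 = 28.0751
Stratum 2 (40–59): n₁ = 410, n₀ = 69, n = 479; a·n₀/n = 379·69/479 = 54.5950; c·n₁/n = 33·410/479 = 28.2463
Stratum 3 (≥ 60): n₁ = 176, n₀ = 289, n = 465; a·n₀/n = 116·289/465 = 72.0946; c·n₁/n = 139·176/465 = 52.6108
RR_MH = (49.3944 + 54.5950 + 72.0946) / (28.0751 + 28.2463 + 52.6108) = 176.0840 / 108.9322 = 1.61645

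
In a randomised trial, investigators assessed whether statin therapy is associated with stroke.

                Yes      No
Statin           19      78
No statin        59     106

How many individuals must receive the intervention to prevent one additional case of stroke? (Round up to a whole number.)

7

Risk in treated group = 19/97 = 0.19588; risk in control = 59/165 = 0.35758.
Absolute risk reduction = 0.35758 − 0.19588 = 0.16170
NNT = 1 / ARR = 1 / 0.16170 = 6.184 → round up → 7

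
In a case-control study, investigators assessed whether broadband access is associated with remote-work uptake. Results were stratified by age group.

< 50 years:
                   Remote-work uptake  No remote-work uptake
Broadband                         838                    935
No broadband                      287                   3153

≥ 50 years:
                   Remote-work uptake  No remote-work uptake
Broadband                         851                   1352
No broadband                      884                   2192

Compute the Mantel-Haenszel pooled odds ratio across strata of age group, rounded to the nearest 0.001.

OR_MH = Σ(aᵢdᵢ/nᵢ) / Σ(bᵢcᵢ/nᵢ), where nᵢ is the stratum total.
Stratum 1 (< 50 years): n = 5213; a·d/n = 838·3153/5213 = 506.8509; b·c/n = 935·287/5213 = 51.4761
Stratum 2 (≥ 50 years): n = 5279; a·d/n = 851·2192/5279 = 353.3609; b·c/n = 1352·884/5279 = 226.4005
OR_MH = (506.8509 + 353.3609) / (51.4761 + 226.4005) = 860.2118 / 277.8766 = 3.09566

3.096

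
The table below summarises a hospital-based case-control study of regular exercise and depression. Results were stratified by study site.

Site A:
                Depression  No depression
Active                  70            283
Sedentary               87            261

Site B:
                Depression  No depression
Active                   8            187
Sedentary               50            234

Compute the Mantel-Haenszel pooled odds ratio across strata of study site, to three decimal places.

OR_MH = Σ(aᵢdᵢ/nᵢ) / Σ(bᵢcᵢ/nᵢ), where nᵢ is the stratum total.
Stratum 1 (Site A): n = 701; a·d/n = 70·261/701 = 26.0628; b·c/n = 283·87/701 = 35.1227
Stratum 2 (Site B): n = 479; a·d/n = 8·234/479 = 3.9081; b·c/n = 187·50/479 = 19.5198
OR_MH = (26.0628 + 3.9081) / (35.1227 + 19.5198) = 29.9709 / 54.6425 = 0.54849

0.548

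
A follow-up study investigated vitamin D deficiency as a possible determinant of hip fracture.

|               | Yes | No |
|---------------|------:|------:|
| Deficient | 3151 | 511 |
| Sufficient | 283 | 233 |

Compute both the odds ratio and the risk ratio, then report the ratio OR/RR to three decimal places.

3.236

Cells: a = 3151, b = 511, c = 283, d = 233.
OR = (3151·233)/(511·283) = 734183/144613 = 5.07688
Risk in exposed = 3151/3662 = 0.86046; risk in unexposed = 283/516 = 0.54845; RR = 1.56889
OR/RR = 5.07688 / 1.56889 = 3.23596
The outcome is not rare, so the OR lies further from 1 than the RR.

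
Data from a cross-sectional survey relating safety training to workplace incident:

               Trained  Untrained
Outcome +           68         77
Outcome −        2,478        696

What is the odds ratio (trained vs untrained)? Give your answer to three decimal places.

Reading the table with exposure as columns: a = 68 (Trained, case), b = 2478 (Trained, non-case), c = 77 (Untrained, case), d = 696.
OR = (a·d)/(b·c) = (68 × 696) / (2478 × 77) = 47328 / 190806 = 0.24804
Exposure is associated with lower odds of workplace incident (OR = 0.25 < 1).

0.248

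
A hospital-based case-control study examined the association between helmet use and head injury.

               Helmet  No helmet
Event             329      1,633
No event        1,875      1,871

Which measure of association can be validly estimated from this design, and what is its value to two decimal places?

Reading the table with exposure as columns: a = 329 (Helmet, case), b = 1875 (Helmet, non-case), c = 1633 (No helmet, case), d = 1871.
This is a hospital-based case-control study: participants were sampled on outcome status, so risks in the source population cannot be estimated directly — relative risk is not valid here. The odds ratio is the appropriate measure.
OR = (a·d)/(b·c) = (329 × 1871) / (1875 × 1633) = 615559 / 3061875 = 0.20104

0.20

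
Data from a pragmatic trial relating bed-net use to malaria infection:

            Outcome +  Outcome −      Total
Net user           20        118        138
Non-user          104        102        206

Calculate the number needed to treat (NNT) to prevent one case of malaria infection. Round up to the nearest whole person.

3

Risk in treated group = 20/138 = 0.14493; risk in control = 104/206 = 0.50485.
Absolute risk reduction = 0.50485 − 0.14493 = 0.35993
NNT = 1 / ARR = 1 / 0.35993 = 2.778 → round up → 3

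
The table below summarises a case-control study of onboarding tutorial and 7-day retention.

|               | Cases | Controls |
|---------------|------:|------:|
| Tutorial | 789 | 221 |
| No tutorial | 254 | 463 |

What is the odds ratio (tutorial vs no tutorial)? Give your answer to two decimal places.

6.51

Cells: a = 789, b = 221, c = 254, d = 463.
OR = (a·d)/(b·c) = (789 × 463) / (221 × 254) = 365307 / 56134 = 6.50777
The odds of 7-day retention are about 6.51 times as high in the tutorial group.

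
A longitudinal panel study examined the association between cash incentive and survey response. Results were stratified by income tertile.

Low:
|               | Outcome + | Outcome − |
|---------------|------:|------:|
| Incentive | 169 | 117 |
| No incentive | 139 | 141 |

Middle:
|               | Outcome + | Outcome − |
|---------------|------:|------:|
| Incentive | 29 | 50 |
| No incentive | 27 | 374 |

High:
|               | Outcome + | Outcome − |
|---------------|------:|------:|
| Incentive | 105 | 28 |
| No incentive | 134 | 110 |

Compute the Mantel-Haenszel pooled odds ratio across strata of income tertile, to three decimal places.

2.297

OR_MH = Σ(aᵢdᵢ/nᵢ) / Σ(bᵢcᵢ/nᵢ), where nᵢ is the stratum total.
Stratum 1 (Low): n = 566; a·d/n = 169·141/566 = 42.1007; b·c/n = 117·139/566 = 28.7332
Stratum 2 (Middle): n = 480; a·d/n = 29·374/480 = 22.5958; b·c/n = 50·27/480 = 2.8125
Stratum 3 (High): n = 377; a·d/n = 105·110/377 = 30.6366; b·c/n = 28·134/377 = 9.9523
OR_MH = (42.1007 + 22.5958 + 30.6366) / (28.7332 + 2.8125 + 9.9523) = 95.3331 / 41.4980 = 2.29730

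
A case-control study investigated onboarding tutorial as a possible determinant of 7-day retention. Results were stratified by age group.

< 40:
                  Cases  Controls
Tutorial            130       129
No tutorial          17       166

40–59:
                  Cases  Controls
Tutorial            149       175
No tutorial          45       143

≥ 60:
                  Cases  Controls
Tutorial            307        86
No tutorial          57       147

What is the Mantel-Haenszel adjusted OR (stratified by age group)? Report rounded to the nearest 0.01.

OR_MH = Σ(aᵢdᵢ/nᵢ) / Σ(bᵢcᵢ/nᵢ), where nᵢ is the stratum total.
Stratum 1 (< 40): n = 442; a·d/n = 130·166/442 = 48.8235; b·c/n = 129·17/442 = 4.9615
Stratum 2 (40–59): n = 512; a·d/n = 149·143/512 = 41.6152; b·c/n = 175·45/512 = 15.3809
Stratum 3 (≥ 60): n = 597; a·d/n = 307·147/597 = 75.5930; b·c/n = 86·57/597 = 8.2111
OR_MH = (48.8235 + 41.6152 + 75.5930) / (4.9615 + 15.3809 + 8.2111) = 166.0317 / 28.5535 = 5.81477

5.81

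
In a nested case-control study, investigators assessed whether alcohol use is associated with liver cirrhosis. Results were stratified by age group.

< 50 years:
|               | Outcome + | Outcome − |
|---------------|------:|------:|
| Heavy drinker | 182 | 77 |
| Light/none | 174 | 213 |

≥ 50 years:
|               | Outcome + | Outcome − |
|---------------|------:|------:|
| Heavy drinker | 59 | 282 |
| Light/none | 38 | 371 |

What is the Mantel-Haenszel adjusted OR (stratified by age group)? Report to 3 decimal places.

2.546

OR_MH = Σ(aᵢdᵢ/nᵢ) / Σ(bᵢcᵢ/nᵢ), where nᵢ is the stratum total.
Stratum 1 (< 50 years): n = 646; a·d/n = 182·213/646 = 60.0093; b·c/n = 77·174/646 = 20.7399
Stratum 2 (≥ 50 years): n = 750; a·d/n = 59·371/750 = 29.1853; b·c/n = 282·38/750 = 14.2880
OR_MH = (60.0093 + 29.1853) / (20.7399 + 14.2880) = 89.1946 / 35.0279 = 2.54639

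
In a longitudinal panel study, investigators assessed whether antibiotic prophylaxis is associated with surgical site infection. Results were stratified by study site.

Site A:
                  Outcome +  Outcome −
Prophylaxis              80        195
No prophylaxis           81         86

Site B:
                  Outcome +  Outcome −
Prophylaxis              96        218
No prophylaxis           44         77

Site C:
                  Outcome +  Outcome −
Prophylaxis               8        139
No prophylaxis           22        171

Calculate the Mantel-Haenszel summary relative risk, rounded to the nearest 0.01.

RR_MH = Σ(aᵢ·n₀ᵢ/nᵢ) / Σ(cᵢ·n₁ᵢ/nᵢ), with n₁ᵢ = aᵢ+bᵢ (exposed), n₀ᵢ = cᵢ+dᵢ (unexposed), nᵢ = n₁ᵢ+n₀ᵢ.
Stratum 1 (Site A): n₁ = 275, n₀ = 167, n = 442; a·n₀/n = 80·167/442 = 30.2262; c·n₁/n = 81·275/442 = 50.3959
Stratum 2 (Site B): n₁ = 314, n₀ = 121, n = 435; a·n₀/n = 96·121/435 = 26.7034; c·n₁/n = 44·314/435 = 31.7609
Stratum 3 (Site C): n₁ = 147, n₀ = 193, n = 340; a·n₀/n = 8·193/340 = 4.5412; c·n₁/n = 22·147/340 = 9.5118
RR_MH = (30.2262 + 26.7034 + 4.5412) / (50.3959 + 31.7609 + 9.5118) = 61.4709 / 91.6686 = 0.67058

0.67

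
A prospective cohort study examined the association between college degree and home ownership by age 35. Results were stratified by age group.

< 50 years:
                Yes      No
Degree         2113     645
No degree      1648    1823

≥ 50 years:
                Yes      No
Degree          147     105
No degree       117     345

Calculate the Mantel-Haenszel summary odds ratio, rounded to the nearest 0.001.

3.670

OR_MH = Σ(aᵢdᵢ/nᵢ) / Σ(bᵢcᵢ/nᵢ), where nᵢ is the stratum total.
Stratum 1 (< 50 years): n = 6229; a·d/n = 2113·1823/6229 = 618.3977; b·c/n = 645·1648/6229 = 170.6470
Stratum 2 (≥ 50 years): n = 714; a·d/n = 147·345/714 = 71.0294; b·c/n = 105·117/714 = 17.2059
OR_MH = (618.3977 + 71.0294) / (170.6470 + 17.2059) = 689.4271 / 187.8529 = 3.67004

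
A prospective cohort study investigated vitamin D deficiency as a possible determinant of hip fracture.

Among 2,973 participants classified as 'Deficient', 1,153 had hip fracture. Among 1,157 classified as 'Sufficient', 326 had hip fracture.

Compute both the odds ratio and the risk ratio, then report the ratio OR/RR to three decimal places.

From the description: a = 1153, b = 1820, c = 326, d = 831.
OR = (1153·831)/(1820·326) = 958143/593320 = 1.61488
Risk in exposed = 1153/2973 = 0.38782; risk in unexposed = 326/1157 = 0.28176; RR = 1.37642
OR/RR = 1.61488 / 1.37642 = 1.17325
The outcome is not rare, so the OR lies further from 1 than the RR.

1.173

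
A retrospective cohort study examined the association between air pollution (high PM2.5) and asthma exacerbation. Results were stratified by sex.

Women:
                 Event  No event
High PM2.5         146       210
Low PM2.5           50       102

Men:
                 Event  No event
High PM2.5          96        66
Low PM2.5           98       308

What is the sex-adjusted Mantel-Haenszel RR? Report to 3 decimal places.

1.783

RR_MH = Σ(aᵢ·n₀ᵢ/nᵢ) / Σ(cᵢ·n₁ᵢ/nᵢ), with n₁ᵢ = aᵢ+bᵢ (exposed), n₀ᵢ = cᵢ+dᵢ (unexposed), nᵢ = n₁ᵢ+n₀ᵢ.
Stratum 1 (Women): n₁ = 356, n₀ = 152, n = 508; a·n₀/n = 146·152/508 = 43.6850; c·n₁/n = 50·356/508 = 35.0394
Stratum 2 (Men): n₁ = 162, n₀ = 406, n = 568; a·n₀/n = 96·406/568 = 68.6197; c·n₁/n = 98·162/568 = 27.9507
RR_MH = (43.6850 + 68.6197) / (35.0394 + 27.9507) = 112.3048 / 62.9901 = 1.78290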